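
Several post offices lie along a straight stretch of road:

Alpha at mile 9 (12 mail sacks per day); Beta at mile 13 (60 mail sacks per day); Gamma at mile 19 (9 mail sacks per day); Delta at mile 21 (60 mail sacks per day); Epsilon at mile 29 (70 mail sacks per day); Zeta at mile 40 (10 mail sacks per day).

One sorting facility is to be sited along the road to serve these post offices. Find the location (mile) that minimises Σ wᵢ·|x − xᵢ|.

For a sum of weighted absolute distances on a line, the optimum is the weighted median (not the mean). Total weight W = 221; half-weight = 110.5.
Sort by position and accumulate weight:
  mile 9 (Alpha, w=12) → cum 12
  mile 13 (Beta, w=60) → cum 72
  mile 19 (Gamma, w=9) → cum 81
  mile 21 (Delta, w=60) → cum 141  ≥ 110.5 → median here
  mile 29 (Epsilon, w=70) → cum 211
  mile 40 (Zeta, w=10) → cum 221
Optimal location: mile 21.

x = 21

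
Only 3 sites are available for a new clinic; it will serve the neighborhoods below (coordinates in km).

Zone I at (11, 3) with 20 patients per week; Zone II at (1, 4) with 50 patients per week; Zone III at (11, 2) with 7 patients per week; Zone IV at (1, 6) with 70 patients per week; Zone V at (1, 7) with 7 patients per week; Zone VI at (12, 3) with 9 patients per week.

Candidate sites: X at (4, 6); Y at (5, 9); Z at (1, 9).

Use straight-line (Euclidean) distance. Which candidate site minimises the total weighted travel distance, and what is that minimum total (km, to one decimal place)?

X, total 698.1 km

Total weighted distance at each candidate:
  X (4, 6): total = 698.1
  Y (5, 9): total = 1018.7
  Z (1, 9): total = 905.5
Minimum is at X with total 698.1 km.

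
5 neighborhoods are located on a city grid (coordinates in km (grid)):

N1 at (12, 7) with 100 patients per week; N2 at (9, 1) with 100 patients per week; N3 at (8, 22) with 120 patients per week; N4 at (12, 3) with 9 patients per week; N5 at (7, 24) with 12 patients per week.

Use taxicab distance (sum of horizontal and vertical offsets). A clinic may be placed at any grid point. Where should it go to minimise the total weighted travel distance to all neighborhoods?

(9, 7)

Manhattan distance separates: Σwᵢ(|x−xᵢ|+|y−yᵢ|) = Σwᵢ|x−xᵢ| + Σwᵢ|y−yᵢ|, so x and y are optimised independently as 1-D weighted medians.
Total weight W = 341; half = 170.5.
x-coordinate, sorted with cumulative weight:
  x=7 (N5, w=12) cum 12
  x=8 (N3, w=120) cum 132
  x=9 (N2, w=100) cum 232  ← median
  x=12 (N1, w=100) cum 332
  x=12 (N4, w=9) cum 341
⇒ x* = 9
y-coordinate, sorted with cumulative weight:
  y=1 (N2, w=100) cum 100
  y=3 (N4, w=9) cum 109
  y=7 (N1, w=100) cum 209  ← median
  y=22 (N3, w=120) cum 329
  y=24 (N5, w=12) cum 341
⇒ y* = 7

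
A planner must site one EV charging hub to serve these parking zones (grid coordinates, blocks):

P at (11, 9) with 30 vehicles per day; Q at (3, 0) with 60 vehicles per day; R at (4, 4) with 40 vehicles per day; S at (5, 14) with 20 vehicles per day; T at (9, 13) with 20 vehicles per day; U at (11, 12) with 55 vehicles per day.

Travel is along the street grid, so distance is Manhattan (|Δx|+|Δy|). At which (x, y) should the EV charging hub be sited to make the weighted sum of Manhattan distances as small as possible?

Manhattan distance separates: Σwᵢ(|x−xᵢ|+|y−yᵢ|) = Σwᵢ|x−xᵢ| + Σwᵢ|y−yᵢ|, so x and y are optimised independently as 1-D weighted medians.
Total weight W = 225; half = 112.5.
x-coordinate, sorted with cumulative weight:
  x=3 (Q, w=60) cum 60
  x=4 (R, w=40) cum 100
  x=5 (S, w=20) cum 120  ← median
  x=9 (T, w=20) cum 140
  x=11 (P, w=30) cum 170
  x=11 (U, w=55) cum 225
⇒ x* = 5
y-coordinate, sorted with cumulative weight:
  y=0 (Q, w=60) cum 60
  y=4 (R, w=40) cum 100
  y=9 (P, w=30) cum 130  ← median
  y=12 (U, w=55) cum 185
  y=13 (T, w=20) cum 205
  y=14 (S, w=20) cum 225
⇒ y* = 9

(5, 9)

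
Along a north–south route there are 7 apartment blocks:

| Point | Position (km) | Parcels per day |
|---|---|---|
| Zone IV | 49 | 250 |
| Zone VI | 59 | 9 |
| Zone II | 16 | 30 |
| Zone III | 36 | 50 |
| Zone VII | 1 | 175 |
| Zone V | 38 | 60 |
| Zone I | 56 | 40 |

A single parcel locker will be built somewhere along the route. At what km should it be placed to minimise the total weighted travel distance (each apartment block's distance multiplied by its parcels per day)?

For a sum of weighted absolute distances on a line, the optimum is the weighted median (not the mean). Total weight W = 614; half-weight = 307.
Sort by position and accumulate weight:
  km 1 (Zone VII, w=175) → cum 175
  km 16 (Zone II, w=30) → cum 205
  km 36 (Zone III, w=50) → cum 255
  km 38 (Zone V, w=60) → cum 315  ≥ 307 → median here
  km 49 (Zone IV, w=250) → cum 565
  km 56 (Zone I, w=40) → cum 605
  km 59 (Zone VI, w=9) → cum 614
Optimal location: km 38.

x = 38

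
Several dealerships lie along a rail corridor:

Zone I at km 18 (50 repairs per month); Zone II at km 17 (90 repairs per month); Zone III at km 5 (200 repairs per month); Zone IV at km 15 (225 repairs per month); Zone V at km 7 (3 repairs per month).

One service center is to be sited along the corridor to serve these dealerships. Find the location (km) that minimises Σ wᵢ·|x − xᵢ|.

x = 15

For a sum of weighted absolute distances on a line, the optimum is the weighted median (not the mean). Total weight W = 568; half-weight = 284.
Sort by position and accumulate weight:
  km 5 (Zone III, w=200) → cum 200
  km 7 (Zone V, w=3) → cum 203
  km 15 (Zone IV, w=225) → cum 428  ≥ 284 → median here
  km 17 (Zone II, w=90) → cum 518
  km 18 (Zone I, w=50) → cum 568
Optimal location: km 15.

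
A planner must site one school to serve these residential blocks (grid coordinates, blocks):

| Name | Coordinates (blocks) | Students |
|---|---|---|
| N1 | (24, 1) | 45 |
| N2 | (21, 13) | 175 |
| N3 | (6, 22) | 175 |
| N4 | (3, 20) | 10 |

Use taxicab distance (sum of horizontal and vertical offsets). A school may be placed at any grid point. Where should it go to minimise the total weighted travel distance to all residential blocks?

(21, 13)

Manhattan distance separates: Σwᵢ(|x−xᵢ|+|y−yᵢ|) = Σwᵢ|x−xᵢ| + Σwᵢ|y−yᵢ|, so x and y are optimised independently as 1-D weighted medians.
Total weight W = 405; half = 202.5.
x-coordinate, sorted with cumulative weight:
  x=3 (N4, w=10) cum 10
  x=6 (N3, w=175) cum 185
  x=21 (N2, w=175) cum 360  ← median
  x=24 (N1, w=45) cum 405
⇒ x* = 21
y-coordinate, sorted with cumulative weight:
  y=1 (N1, w=45) cum 45
  y=13 (N2, w=175) cum 220  ← median
  y=20 (N4, w=10) cum 230
  y=22 (N3, w=175) cum 405
⇒ y* = 13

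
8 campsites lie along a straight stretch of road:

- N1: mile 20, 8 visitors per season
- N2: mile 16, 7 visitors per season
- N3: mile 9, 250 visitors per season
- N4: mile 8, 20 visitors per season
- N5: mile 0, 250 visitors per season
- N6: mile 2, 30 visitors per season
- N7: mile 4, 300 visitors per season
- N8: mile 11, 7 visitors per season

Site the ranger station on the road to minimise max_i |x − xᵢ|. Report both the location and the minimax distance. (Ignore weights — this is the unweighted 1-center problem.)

location 10, max distance 10

The 1-center on a line is the midpoint of the two extreme points: leftmost at 0, rightmost at 20.
Optimal location = (0 + 20)/2 = 10; maximum distance = (20 − 0)/2 = 10.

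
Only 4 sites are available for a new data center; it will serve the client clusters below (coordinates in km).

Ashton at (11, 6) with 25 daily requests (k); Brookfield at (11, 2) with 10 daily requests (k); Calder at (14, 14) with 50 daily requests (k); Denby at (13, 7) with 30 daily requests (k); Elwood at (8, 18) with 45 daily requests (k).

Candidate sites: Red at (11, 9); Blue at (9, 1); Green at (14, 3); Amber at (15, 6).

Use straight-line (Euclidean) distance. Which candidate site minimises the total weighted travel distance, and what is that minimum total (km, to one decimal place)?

Red, total 948.3 km

Total weighted distance at each candidate:
  Red (11, 9): total = 948.3
  Blue (9, 1): total = 1836.1
  Green (14, 3): total = 1538.4
  Amber (15, 6): total = 1251.9
Minimum is at Red with total 948.3 km.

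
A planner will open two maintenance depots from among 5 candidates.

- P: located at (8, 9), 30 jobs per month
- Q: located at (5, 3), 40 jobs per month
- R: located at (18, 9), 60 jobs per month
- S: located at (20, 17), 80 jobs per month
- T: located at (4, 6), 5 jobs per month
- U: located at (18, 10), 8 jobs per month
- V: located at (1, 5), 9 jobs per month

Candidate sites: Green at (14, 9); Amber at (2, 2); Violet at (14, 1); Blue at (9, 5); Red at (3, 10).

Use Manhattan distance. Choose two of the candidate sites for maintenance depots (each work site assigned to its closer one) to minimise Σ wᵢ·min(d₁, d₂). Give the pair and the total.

{Green, Amber}, total 1806

Evaluate every pair (each demand assigned to the nearer of the two):
  {Green, Amber}: total = 1806
  {Green, Blue}: total = 1892
  {Green, Red}: total = 2028
  {Green, Violet}: total = 2238
  {Violet, Blue}: total = 3076
  {Amber, Blue}: total = 3108
  {Amber, Violet}: total = 3200
  {Blue, Red}: total = 3210
  {Violet, Red}: total = 3212
  {Amber, Red}: total = 3401
Best pair: {Green, Amber} with total 1806.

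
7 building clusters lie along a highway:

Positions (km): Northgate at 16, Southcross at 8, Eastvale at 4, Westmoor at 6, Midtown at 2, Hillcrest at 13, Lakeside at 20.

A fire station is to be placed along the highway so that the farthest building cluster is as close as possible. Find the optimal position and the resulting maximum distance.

The 1-center on a line is the midpoint of the two extreme points: leftmost at 2, rightmost at 20.
Optimal location = (2 + 20)/2 = 11; maximum distance = (20 − 2)/2 = 9.

location 11, max distance 9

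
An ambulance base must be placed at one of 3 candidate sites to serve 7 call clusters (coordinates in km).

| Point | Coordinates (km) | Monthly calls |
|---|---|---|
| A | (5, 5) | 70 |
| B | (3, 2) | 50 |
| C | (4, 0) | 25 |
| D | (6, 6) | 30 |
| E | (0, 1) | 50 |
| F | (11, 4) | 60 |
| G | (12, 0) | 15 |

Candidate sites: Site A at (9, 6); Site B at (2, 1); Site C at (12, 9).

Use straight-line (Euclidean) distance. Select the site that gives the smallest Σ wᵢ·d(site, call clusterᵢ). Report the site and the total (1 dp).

Site B, total 1488.7 km

Total weighted distance at each candidate:
  Site A (9, 6): total = 1719.5
  Site B (2, 1): total = 1488.7
  Site C (12, 9): total = 2798.8
Minimum is at Site B with total 1488.7 km.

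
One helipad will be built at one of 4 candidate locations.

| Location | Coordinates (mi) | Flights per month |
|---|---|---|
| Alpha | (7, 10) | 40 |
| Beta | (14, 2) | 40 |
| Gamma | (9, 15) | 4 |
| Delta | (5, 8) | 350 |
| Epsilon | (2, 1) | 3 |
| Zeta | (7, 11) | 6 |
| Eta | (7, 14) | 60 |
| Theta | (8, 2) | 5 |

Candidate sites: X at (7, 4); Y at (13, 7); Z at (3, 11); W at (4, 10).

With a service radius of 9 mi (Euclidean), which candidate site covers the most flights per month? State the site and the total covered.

Coverage radius r = 9 mi; a point is covered iff (Δx)²+(Δy)² ≤ 9² = 81.
  X (7, 4): covers {Alpha, Beta, Delta, Epsilon, Zeta, Theta} → 444
  Y (13, 7): covers {Alpha, Beta, Gamma, Delta, Zeta, Theta} → 445
  Z (3, 11): covers {Alpha, Gamma, Delta, Zeta, Eta} → 460
  W (4, 10): covers {Alpha, Gamma, Delta, Zeta, Eta, Theta} → 465
Maximum coverage at W: 465 flights per month.

W, covering 465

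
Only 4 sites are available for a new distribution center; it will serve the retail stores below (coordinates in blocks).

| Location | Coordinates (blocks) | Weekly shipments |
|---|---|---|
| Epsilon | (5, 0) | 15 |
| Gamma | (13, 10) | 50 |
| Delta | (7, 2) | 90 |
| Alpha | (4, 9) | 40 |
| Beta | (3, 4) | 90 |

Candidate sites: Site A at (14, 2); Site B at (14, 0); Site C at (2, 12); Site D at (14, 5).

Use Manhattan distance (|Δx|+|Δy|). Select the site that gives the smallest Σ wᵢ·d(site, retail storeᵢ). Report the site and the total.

Total weighted distance at each candidate:
  Site A (14, 2): total = 3095
  Site B (14, 0): total = 3605
  Site C (2, 12): total = 3235
  Site D (14, 5): total = 3050
Minimum is at Site D with total 3050 blocks.

Site D, total 3050 blocks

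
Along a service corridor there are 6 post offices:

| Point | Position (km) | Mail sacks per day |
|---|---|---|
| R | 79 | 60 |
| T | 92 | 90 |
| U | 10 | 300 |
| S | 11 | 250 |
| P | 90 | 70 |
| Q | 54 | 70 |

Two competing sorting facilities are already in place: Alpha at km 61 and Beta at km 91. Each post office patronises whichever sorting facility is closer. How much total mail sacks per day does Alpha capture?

The indifferent point is the midpoint (61+91)/2 = 76; post offices left of it (closer to Alpha at 61) go to Alpha, those right go to Beta.
  U at 10 (w=300) → Alpha
  S at 11 (w=250) → Alpha
  Q at 54 (w=70) → Alpha
  R at 79 (w=60) → Beta
  P at 90 (w=70) → Beta
  T at 92 (w=90) → Beta
Alpha captures 620; Beta captures 220.

620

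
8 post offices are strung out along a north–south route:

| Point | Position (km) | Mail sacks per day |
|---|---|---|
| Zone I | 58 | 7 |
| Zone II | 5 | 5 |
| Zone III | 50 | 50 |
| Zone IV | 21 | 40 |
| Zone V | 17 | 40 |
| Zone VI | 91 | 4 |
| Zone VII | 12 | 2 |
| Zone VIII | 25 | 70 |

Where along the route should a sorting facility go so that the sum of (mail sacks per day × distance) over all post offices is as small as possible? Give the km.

x = 25

For a sum of weighted absolute distances on a line, the optimum is the weighted median (not the mean). Total weight W = 218; half-weight = 109.
Sort by position and accumulate weight:
  km 5 (Zone II, w=5) → cum 5
  km 12 (Zone VII, w=2) → cum 7
  km 17 (Zone V, w=40) → cum 47
  km 21 (Zone IV, w=40) → cum 87
  km 25 (Zone VIII, w=70) → cum 157  ≥ 109 → median here
  km 50 (Zone III, w=50) → cum 207
  km 58 (Zone I, w=7) → cum 214
  km 91 (Zone VI, w=4) → cum 218
Optimal location: km 25.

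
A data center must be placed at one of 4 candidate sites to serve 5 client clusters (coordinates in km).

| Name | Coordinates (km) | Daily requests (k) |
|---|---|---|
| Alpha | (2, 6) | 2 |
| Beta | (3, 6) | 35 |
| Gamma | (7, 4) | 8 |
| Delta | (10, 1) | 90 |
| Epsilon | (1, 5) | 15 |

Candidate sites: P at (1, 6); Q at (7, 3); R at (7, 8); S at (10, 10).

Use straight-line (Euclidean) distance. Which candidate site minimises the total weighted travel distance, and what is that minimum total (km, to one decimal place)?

Q, total 614.0 km

Total weighted distance at each candidate:
  P (1, 6): total = 1064.2
  Q (7, 3): total = 614.0
  R (7, 8): total = 985.3
  S (10, 10): total = 1318.2
Minimum is at Q with total 614.0 km.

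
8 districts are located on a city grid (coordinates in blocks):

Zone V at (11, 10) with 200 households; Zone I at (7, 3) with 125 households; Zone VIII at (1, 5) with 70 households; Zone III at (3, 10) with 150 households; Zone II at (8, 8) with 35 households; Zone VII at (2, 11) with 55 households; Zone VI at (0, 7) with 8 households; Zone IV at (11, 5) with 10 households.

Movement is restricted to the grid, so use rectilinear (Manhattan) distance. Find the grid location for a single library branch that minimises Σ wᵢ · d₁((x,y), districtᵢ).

(7, 10)

Manhattan distance separates: Σwᵢ(|x−xᵢ|+|y−yᵢ|) = Σwᵢ|x−xᵢ| + Σwᵢ|y−yᵢ|, so x and y are optimised independently as 1-D weighted medians.
Total weight W = 653; half = 326.5.
x-coordinate, sorted with cumulative weight:
  x=0 (Zone VI, w=8) cum 8
  x=1 (Zone VIII, w=70) cum 78
  x=2 (Zone VII, w=55) cum 133
  x=3 (Zone III, w=150) cum 283
  x=7 (Zone I, w=125) cum 408  ← median
  x=8 (Zone II, w=35) cum 443
  x=11 (Zone V, w=200) cum 643
  x=11 (Zone IV, w=10) cum 653
⇒ x* = 7
y-coordinate, sorted with cumulative weight:
  y=3 (Zone I, w=125) cum 125
  y=5 (Zone VIII, w=70) cum 195
  y=5 (Zone IV, w=10) cum 205
  y=7 (Zone VI, w=8) cum 213
  y=8 (Zone II, w=35) cum 248
  y=10 (Zone V, w=200) cum 448  ← median
  y=10 (Zone III, w=150) cum 598
  y=11 (Zone VII, w=55) cum 653
⇒ y* = 10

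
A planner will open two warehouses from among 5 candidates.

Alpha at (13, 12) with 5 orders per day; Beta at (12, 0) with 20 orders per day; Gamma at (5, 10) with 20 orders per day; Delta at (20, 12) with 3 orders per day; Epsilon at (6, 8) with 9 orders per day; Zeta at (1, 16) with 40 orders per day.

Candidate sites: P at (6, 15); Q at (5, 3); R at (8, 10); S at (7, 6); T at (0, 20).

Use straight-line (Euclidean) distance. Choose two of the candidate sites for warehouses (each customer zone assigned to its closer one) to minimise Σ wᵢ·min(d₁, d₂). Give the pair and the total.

{S, T}, total 516.1

Evaluate every pair (each demand assigned to the nearer of the two):
  {S, T}: total = 516.1
  {R, T}: total = 529.2
  {P, S}: total = 550.8
  {P, R}: total = 568.2
  {P, Q}: total = 585.2
  {Q, T}: total = 615.8
  {R, S}: total = 668.5
  {Q, R}: total = 670.0
  {P, T}: total = 734.0
  {Q, S}: total = 813.7
Best pair: {S, T} with total 516.1.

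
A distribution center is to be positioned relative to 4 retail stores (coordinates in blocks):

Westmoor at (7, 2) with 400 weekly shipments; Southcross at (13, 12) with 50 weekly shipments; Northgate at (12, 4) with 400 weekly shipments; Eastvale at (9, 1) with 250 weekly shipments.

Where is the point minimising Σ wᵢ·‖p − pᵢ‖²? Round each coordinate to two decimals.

(9.55, 2.95)

The minimiser of Σwᵢ‖p−pᵢ‖² is the weighted centroid p* = (Σwᵢpᵢ)/(Σwᵢ).
Σwᵢ = 1100.
Σwᵢxᵢ = 400·7 + 50·13 + 400·12 + 250·9 = 10500.
Σwᵢyᵢ = 400·2 + 50·12 + 400·4 + 250·1 = 3250.
x* = 10500/1100 = 9.55, y* = 3250/1100 = 2.95.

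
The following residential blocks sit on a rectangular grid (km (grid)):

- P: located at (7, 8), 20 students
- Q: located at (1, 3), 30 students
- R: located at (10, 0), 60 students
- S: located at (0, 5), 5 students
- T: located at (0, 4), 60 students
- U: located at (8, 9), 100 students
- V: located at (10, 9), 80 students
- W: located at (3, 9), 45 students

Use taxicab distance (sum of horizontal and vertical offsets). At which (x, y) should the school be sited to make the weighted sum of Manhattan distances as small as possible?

(8, 9)

Manhattan distance separates: Σwᵢ(|x−xᵢ|+|y−yᵢ|) = Σwᵢ|x−xᵢ| + Σwᵢ|y−yᵢ|, so x and y are optimised independently as 1-D weighted medians.
Total weight W = 400; half = 200.
x-coordinate, sorted with cumulative weight:
  x=0 (S, w=5) cum 5
  x=0 (T, w=60) cum 65
  x=1 (Q, w=30) cum 95
  x=3 (W, w=45) cum 140
  x=7 (P, w=20) cum 160
  x=8 (U, w=100) cum 260  ← median
  x=10 (R, w=60) cum 320
  x=10 (V, w=80) cum 400
⇒ x* = 8
y-coordinate, sorted with cumulative weight:
  y=0 (R, w=60) cum 60
  y=3 (Q, w=30) cum 90
  y=4 (T, w=60) cum 150
  y=5 (S, w=5) cum 155
  y=8 (P, w=20) cum 175
  y=9 (U, w=100) cum 275  ← median
  y=9 (V, w=80) cum 355
  y=9 (W, w=45) cum 400
⇒ y* = 9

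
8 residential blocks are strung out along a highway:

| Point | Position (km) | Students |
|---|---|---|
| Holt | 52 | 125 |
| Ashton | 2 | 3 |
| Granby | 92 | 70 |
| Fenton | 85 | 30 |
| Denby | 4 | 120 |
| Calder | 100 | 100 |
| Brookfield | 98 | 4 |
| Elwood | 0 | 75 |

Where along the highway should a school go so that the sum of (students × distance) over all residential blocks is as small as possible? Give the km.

x = 52

For a sum of weighted absolute distances on a line, the optimum is the weighted median (not the mean). Total weight W = 527; half-weight = 263.5.
Sort by position and accumulate weight:
  km 0 (Elwood, w=75) → cum 75
  km 2 (Ashton, w=3) → cum 78
  km 4 (Denby, w=120) → cum 198
  km 52 (Holt, w=125) → cum 323  ≥ 263.5 → median here
  km 85 (Fenton, w=30) → cum 353
  km 92 (Granby, w=70) → cum 423
  km 98 (Brookfield, w=4) → cum 427
  km 100 (Calder, w=100) → cum 527
Optimal location: km 52.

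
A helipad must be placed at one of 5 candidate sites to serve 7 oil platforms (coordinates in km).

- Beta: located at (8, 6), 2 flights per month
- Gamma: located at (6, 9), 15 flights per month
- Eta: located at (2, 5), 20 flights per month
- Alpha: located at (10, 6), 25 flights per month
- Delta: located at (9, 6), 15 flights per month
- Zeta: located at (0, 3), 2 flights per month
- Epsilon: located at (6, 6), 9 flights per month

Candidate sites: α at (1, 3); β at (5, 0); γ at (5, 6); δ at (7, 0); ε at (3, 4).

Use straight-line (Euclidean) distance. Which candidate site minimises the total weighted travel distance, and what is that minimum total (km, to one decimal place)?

γ, total 322.3 km

Total weighted distance at each candidate:
  α (1, 3): total = 596.9
  β (5, 0): total = 635.7
  γ (5, 6): total = 322.3
  δ (7, 0): total = 622.0
  ε (3, 4): total = 442.2
Minimum is at γ with total 322.3 km.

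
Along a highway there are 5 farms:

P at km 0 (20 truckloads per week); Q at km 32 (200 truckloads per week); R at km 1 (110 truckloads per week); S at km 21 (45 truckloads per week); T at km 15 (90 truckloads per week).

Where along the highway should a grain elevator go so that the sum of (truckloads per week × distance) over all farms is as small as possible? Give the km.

x = 21

For a sum of weighted absolute distances on a line, the optimum is the weighted median (not the mean). Total weight W = 465; half-weight = 232.5.
Sort by position and accumulate weight:
  km 0 (P, w=20) → cum 20
  km 1 (R, w=110) → cum 130
  km 15 (T, w=90) → cum 220
  km 21 (S, w=45) → cum 265  ≥ 232.5 → median here
  km 32 (Q, w=200) → cum 465
Optimal location: km 21.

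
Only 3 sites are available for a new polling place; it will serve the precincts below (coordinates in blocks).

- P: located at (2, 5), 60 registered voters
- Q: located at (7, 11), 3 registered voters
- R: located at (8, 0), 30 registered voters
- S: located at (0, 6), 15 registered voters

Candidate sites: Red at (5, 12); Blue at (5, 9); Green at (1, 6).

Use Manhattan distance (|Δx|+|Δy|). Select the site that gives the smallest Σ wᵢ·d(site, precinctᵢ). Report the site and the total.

Green, total 558 blocks

Total weighted distance at each candidate:
  Red (5, 12): total = 1224
  Blue (5, 9): total = 912
  Green (1, 6): total = 558
Minimum is at Green with total 558 blocks.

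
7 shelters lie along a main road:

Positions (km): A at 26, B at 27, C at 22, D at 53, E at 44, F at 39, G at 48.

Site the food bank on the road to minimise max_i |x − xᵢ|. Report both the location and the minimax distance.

The 1-center on a line is the midpoint of the two extreme points: leftmost at 22, rightmost at 53.
Optimal location = (22 + 53)/2 = 37.5; maximum distance = (53 − 22)/2 = 15.5.

location 37.5, max distance 15.5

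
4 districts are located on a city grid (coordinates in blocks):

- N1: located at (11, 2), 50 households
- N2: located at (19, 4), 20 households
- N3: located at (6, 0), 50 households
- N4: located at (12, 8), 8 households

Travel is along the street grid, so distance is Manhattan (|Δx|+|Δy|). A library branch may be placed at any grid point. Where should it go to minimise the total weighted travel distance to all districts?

Manhattan distance separates: Σwᵢ(|x−xᵢ|+|y−yᵢ|) = Σwᵢ|x−xᵢ| + Σwᵢ|y−yᵢ|, so x and y are optimised independently as 1-D weighted medians.
Total weight W = 128; half = 64.
x-coordinate, sorted with cumulative weight:
  x=6 (N3, w=50) cum 50
  x=11 (N1, w=50) cum 100  ← median
  x=12 (N4, w=8) cum 108
  x=19 (N2, w=20) cum 128
⇒ x* = 11
y-coordinate, sorted with cumulative weight:
  y=0 (N3, w=50) cum 50
  y=2 (N1, w=50) cum 100  ← median
  y=4 (N2, w=20) cum 120
  y=8 (N4, w=8) cum 128
⇒ y* = 2

(11, 2)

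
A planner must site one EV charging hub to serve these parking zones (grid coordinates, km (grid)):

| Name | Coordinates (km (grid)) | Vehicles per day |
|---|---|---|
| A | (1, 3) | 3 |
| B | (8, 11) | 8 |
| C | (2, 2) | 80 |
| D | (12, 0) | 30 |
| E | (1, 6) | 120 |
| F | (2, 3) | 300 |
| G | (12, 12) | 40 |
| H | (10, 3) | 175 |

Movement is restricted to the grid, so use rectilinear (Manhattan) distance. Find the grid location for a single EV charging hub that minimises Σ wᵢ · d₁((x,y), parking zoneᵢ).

(2, 3)

Manhattan distance separates: Σwᵢ(|x−xᵢ|+|y−yᵢ|) = Σwᵢ|x−xᵢ| + Σwᵢ|y−yᵢ|, so x and y are optimised independently as 1-D weighted medians.
Total weight W = 756; half = 378.
x-coordinate, sorted with cumulative weight:
  x=1 (A, w=3) cum 3
  x=1 (E, w=120) cum 123
  x=2 (C, w=80) cum 203
  x=2 (F, w=300) cum 503  ← median
  x=8 (B, w=8) cum 511
  x=10 (H, w=175) cum 686
  x=12 (D, w=30) cum 716
  x=12 (G, w=40) cum 756
⇒ x* = 2
y-coordinate, sorted with cumulative weight:
  y=0 (D, w=30) cum 30
  y=2 (C, w=80) cum 110
  y=3 (A, w=3) cum 113
  y=3 (F, w=300) cum 413  ← median
  y=3 (H, w=175) cum 588
  y=6 (E, w=120) cum 708
  y=11 (B, w=8) cum 716
  y=12 (G, w=40) cum 756
⇒ y* = 3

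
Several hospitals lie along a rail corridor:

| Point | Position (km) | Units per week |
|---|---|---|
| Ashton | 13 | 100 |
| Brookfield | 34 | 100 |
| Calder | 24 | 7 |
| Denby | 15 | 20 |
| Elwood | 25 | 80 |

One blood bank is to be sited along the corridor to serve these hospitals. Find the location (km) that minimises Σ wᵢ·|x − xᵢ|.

x = 25

For a sum of weighted absolute distances on a line, the optimum is the weighted median (not the mean). Total weight W = 307; half-weight = 153.5.
Sort by position and accumulate weight:
  km 13 (Ashton, w=100) → cum 100
  km 15 (Denby, w=20) → cum 120
  km 24 (Calder, w=7) → cum 127
  km 25 (Elwood, w=80) → cum 207  ≥ 153.5 → median here
  km 34 (Brookfield, w=100) → cum 307
Optimal location: km 25.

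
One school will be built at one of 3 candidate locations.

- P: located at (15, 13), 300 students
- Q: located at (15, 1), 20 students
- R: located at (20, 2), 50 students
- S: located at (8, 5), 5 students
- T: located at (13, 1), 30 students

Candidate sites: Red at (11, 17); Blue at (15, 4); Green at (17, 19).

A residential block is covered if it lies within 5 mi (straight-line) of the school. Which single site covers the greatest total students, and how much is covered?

Coverage radius r = 5 mi; a point is covered iff (Δx)²+(Δy)² ≤ 5² = 25.
  Red (11, 17): covers {none} → 0
  Blue (15, 4): covers {Q, T} → 50
  Green (17, 19): covers {none} → 0
Maximum coverage at Blue: 50 students.

Blue, covering 50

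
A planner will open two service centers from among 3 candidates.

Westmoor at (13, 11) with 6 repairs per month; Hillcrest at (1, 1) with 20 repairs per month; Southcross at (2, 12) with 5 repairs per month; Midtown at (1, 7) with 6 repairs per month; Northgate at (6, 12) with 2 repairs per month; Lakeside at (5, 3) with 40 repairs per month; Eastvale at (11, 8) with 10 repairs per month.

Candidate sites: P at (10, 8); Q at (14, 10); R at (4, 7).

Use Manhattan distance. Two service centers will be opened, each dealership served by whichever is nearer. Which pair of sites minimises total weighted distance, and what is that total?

Evaluate every pair (each demand assigned to the nearer of the two):
  {P, R}: total = 493
  {Q, R}: total = 509
  {P, Q}: total = 878
Best pair: {P, R} with total 493.

{P, R}, total 493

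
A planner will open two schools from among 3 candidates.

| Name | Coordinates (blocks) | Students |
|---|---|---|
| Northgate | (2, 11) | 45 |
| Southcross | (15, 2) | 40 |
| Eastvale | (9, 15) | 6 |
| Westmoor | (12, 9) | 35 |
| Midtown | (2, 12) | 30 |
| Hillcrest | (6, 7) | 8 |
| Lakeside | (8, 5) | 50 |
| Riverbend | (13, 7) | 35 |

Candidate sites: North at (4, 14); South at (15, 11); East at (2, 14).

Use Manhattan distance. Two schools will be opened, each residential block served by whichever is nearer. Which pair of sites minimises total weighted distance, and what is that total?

Evaluate every pair (each demand assigned to the nearer of the two):
  {South, East}: total = 1726
  {North, South}: total = 1848
  {North, East}: total = 2888
Best pair: {South, East} with total 1726.

{South, East}, total 1726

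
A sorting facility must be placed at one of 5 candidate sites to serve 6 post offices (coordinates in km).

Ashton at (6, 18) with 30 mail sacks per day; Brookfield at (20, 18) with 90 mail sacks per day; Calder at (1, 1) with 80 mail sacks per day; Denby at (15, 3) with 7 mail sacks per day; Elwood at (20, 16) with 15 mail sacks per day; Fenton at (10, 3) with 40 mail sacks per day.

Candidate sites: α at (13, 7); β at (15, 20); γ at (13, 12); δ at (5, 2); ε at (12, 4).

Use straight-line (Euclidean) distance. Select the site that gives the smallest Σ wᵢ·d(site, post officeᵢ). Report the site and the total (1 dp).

γ, total 2973.6 km

Total weighted distance at each candidate:
  α (13, 7): total = 3040.3
  β (15, 20): total = 3573.2
  γ (13, 12): total = 2973.6
  δ (5, 2): total = 3366.7
  ε (12, 4): total = 3148.2
Minimum is at γ with total 2973.6 km.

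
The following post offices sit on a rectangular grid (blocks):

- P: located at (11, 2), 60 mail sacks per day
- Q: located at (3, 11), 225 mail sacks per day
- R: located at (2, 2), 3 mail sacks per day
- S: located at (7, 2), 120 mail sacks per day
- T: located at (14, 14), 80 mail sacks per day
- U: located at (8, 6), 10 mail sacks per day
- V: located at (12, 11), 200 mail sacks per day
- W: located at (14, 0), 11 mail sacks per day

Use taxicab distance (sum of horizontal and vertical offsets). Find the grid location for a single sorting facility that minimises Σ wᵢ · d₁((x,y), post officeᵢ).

(8, 11)

Manhattan distance separates: Σwᵢ(|x−xᵢ|+|y−yᵢ|) = Σwᵢ|x−xᵢ| + Σwᵢ|y−yᵢ|, so x and y are optimised independently as 1-D weighted medians.
Total weight W = 709; half = 354.5.
x-coordinate, sorted with cumulative weight:
  x=2 (R, w=3) cum 3
  x=3 (Q, w=225) cum 228
  x=7 (S, w=120) cum 348
  x=8 (U, w=10) cum 358  ← median
  x=11 (P, w=60) cum 418
  x=12 (V, w=200) cum 618
  x=14 (T, w=80) cum 698
  x=14 (W, w=11) cum 709
⇒ x* = 8
y-coordinate, sorted with cumulative weight:
  y=0 (W, w=11) cum 11
  y=2 (P, w=60) cum 71
  y=2 (R, w=3) cum 74
  y=2 (S, w=120) cum 194
  y=6 (U, w=10) cum 204
  y=11 (Q, w=225) cum 429  ← median
  y=11 (V, w=200) cum 629
  y=14 (T, w=80) cum 709
⇒ y* = 11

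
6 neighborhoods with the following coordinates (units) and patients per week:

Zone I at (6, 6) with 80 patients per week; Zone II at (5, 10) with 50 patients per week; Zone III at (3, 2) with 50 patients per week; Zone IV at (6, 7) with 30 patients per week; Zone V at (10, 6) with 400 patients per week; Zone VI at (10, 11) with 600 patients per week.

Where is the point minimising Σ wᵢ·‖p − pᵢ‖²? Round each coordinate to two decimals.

(9.14, 8.50)

The minimiser of Σwᵢ‖p−pᵢ‖² is the weighted centroid p* = (Σwᵢpᵢ)/(Σwᵢ).
Σwᵢ = 1210.
Σwᵢxᵢ = 80·6 + 50·5 + 50·3 + 30·6 + 400·10 + 600·10 = 11060.
Σwᵢyᵢ = 80·6 + 50·10 + 50·2 + 30·7 + 400·6 + 600·11 = 10290.
x* = 11060/1210 = 9.14, y* = 10290/1210 = 8.50.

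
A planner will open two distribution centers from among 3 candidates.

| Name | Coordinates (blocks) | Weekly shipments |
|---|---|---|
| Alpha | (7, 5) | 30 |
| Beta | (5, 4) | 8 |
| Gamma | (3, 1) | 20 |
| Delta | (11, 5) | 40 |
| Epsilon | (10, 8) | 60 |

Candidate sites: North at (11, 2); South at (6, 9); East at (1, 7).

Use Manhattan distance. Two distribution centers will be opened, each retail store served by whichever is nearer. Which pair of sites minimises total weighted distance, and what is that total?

Evaluate every pair (each demand assigned to the nearer of the two):
  {North, South}: total = 798
  {North, East}: total = 966
  {South, East}: total = 1018
Best pair: {North, South} with total 798.

{North, South}, total 798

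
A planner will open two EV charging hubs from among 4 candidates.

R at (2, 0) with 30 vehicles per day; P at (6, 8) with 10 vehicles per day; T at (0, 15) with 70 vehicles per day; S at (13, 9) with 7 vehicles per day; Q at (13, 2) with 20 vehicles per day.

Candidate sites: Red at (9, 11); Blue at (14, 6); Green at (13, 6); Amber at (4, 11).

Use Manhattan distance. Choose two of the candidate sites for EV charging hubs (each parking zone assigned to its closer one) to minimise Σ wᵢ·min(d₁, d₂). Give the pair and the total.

Evaluate every pair (each demand assigned to the nearer of the two):
  {Green, Amber}: total = 1101
  {Blue, Amber}: total = 1128
  {Red, Amber}: total = 1302
  {Red, Green}: total = 1581
  {Red, Blue}: total = 1638
  {Blue, Green}: total = 2241
Best pair: {Green, Amber} with total 1101.

{Green, Amber}, total 1101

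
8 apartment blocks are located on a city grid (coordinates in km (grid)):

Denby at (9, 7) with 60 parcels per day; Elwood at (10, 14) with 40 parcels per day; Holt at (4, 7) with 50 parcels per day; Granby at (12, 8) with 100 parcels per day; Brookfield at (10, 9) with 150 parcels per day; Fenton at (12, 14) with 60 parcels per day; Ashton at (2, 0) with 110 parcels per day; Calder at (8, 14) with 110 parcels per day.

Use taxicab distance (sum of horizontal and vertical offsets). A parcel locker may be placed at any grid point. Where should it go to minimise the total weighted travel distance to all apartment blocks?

Manhattan distance separates: Σwᵢ(|x−xᵢ|+|y−yᵢ|) = Σwᵢ|x−xᵢ| + Σwᵢ|y−yᵢ|, so x and y are optimised independently as 1-D weighted medians.
Total weight W = 680; half = 340.
x-coordinate, sorted with cumulative weight:
  x=2 (Ashton, w=110) cum 110
  x=4 (Holt, w=50) cum 160
  x=8 (Calder, w=110) cum 270
  x=9 (Denby, w=60) cum 330
  x=10 (Elwood, w=40) cum 370  ← median
  x=10 (Brookfield, w=150) cum 520
  x=12 (Granby, w=100) cum 620
  x=12 (Fenton, w=60) cum 680
⇒ x* = 10
y-coordinate, sorted with cumulative weight:
  y=0 (Ashton, w=110) cum 110
  y=7 (Denby, w=60) cum 170
  y=7 (Holt, w=50) cum 220
  y=8 (Granby, w=100) cum 320
  y=9 (Brookfield, w=150) cum 470  ← median
  y=14 (Elwood, w=40) cum 510
  y=14 (Fenton, w=60) cum 570
  y=14 (Calder, w=110) cum 680
⇒ y* = 9

(10, 9)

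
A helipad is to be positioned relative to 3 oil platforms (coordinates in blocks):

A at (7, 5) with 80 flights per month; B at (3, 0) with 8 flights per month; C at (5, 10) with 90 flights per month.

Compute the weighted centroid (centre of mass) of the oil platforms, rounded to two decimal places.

(5.81, 7.30)

The minimiser of Σwᵢ‖p−pᵢ‖² is the weighted centroid p* = (Σwᵢpᵢ)/(Σwᵢ).
Σwᵢ = 178.
Σwᵢxᵢ = 80·7 + 8·3 + 90·5 = 1034.
Σwᵢyᵢ = 80·5 + 8·0 + 90·10 = 1300.
x* = 1034/178 = 5.81, y* = 1300/178 = 7.30.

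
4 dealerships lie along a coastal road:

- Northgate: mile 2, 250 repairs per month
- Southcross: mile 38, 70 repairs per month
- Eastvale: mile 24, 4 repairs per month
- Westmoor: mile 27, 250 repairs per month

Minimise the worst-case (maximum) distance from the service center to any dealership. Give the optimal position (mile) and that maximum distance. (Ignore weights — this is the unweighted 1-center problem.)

location 20, max distance 18

The 1-center on a line is the midpoint of the two extreme points: leftmost at 2, rightmost at 38.
Optimal location = (2 + 38)/2 = 20; maximum distance = (38 − 2)/2 = 18.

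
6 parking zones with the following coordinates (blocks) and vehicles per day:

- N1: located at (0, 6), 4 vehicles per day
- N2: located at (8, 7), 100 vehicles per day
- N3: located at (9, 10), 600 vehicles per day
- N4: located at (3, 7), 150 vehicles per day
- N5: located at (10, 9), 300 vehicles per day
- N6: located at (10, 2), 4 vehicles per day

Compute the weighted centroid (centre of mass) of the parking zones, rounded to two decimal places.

(8.37, 9.05)

The minimiser of Σwᵢ‖p−pᵢ‖² is the weighted centroid p* = (Σwᵢpᵢ)/(Σwᵢ).
Σwᵢ = 1158.
Σwᵢxᵢ = 4·0 + 100·8 + 600·9 + 150·3 + 300·10 + 4·10 = 9690.
Σwᵢyᵢ = 4·6 + 100·7 + 600·10 + 150·7 + 300·9 + 4·2 = 10482.
x* = 9690/1158 = 8.37, y* = 10482/1158 = 9.05.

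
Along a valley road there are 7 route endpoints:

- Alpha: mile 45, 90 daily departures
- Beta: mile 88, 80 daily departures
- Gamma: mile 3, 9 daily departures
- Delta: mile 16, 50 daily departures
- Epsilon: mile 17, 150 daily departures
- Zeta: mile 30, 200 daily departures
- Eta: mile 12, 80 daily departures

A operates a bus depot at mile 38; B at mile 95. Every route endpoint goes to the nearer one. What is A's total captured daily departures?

579

The indifferent point is the midpoint (38+95)/2 = 66.5; route endpoints left of it (closer to A at 38) go to A, those right go to B.
  Gamma at 3 (w=9) → A
  Eta at 12 (w=80) → A
  Delta at 16 (w=50) → A
  Epsilon at 17 (w=150) → A
  Zeta at 30 (w=200) → A
  Alpha at 45 (w=90) → A
  Beta at 88 (w=80) → B
A captures 579; B captures 80.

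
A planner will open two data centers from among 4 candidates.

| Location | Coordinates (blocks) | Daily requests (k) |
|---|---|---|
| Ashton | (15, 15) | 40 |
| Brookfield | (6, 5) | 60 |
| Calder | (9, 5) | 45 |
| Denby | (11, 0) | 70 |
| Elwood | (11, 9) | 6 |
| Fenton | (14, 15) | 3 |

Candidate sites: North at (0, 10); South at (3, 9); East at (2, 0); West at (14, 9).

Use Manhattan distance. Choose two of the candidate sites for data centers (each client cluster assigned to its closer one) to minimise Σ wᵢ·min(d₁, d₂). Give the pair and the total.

Evaluate every pair (each demand assigned to the nearer of the two):
  {East, West}: total = 1891
  {South, West}: total = 1981
  {North, West}: total = 2221
  {South, East}: total = 2319
  {North, East}: total = 2639
  {North, South}: total = 2879
Best pair: {East, West} with total 1891.

{East, West}, total 1891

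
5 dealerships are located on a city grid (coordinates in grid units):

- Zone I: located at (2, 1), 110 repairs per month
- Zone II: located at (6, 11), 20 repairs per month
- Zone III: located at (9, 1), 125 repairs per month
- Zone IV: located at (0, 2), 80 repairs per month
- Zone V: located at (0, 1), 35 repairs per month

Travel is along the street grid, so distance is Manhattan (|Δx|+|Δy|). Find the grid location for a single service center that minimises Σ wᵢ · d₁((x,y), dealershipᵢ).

(2, 1)

Manhattan distance separates: Σwᵢ(|x−xᵢ|+|y−yᵢ|) = Σwᵢ|x−xᵢ| + Σwᵢ|y−yᵢ|, so x and y are optimised independently as 1-D weighted medians.
Total weight W = 370; half = 185.
x-coordinate, sorted with cumulative weight:
  x=0 (Zone IV, w=80) cum 80
  x=0 (Zone V, w=35) cum 115
  x=2 (Zone I, w=110) cum 225  ← median
  x=6 (Zone II, w=20) cum 245
  x=9 (Zone III, w=125) cum 370
⇒ x* = 2
y-coordinate, sorted with cumulative weight:
  y=1 (Zone I, w=110) cum 110
  y=1 (Zone III, w=125) cum 235  ← median
  y=1 (Zone V, w=35) cum 270
  y=2 (Zone IV, w=80) cum 350
  y=11 (Zone II, w=20) cum 370
⇒ y* = 1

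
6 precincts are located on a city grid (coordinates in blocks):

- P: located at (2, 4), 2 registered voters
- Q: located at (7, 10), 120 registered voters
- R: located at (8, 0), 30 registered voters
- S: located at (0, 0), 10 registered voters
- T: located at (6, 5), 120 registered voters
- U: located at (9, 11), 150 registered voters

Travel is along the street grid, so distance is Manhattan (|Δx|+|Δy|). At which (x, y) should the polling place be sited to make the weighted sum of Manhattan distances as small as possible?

(7, 10)

Manhattan distance separates: Σwᵢ(|x−xᵢ|+|y−yᵢ|) = Σwᵢ|x−xᵢ| + Σwᵢ|y−yᵢ|, so x and y are optimised independently as 1-D weighted medians.
Total weight W = 432; half = 216.
x-coordinate, sorted with cumulative weight:
  x=0 (S, w=10) cum 10
  x=2 (P, w=2) cum 12
  x=6 (T, w=120) cum 132
  x=7 (Q, w=120) cum 252  ← median
  x=8 (R, w=30) cum 282
  x=9 (U, w=150) cum 432
⇒ x* = 7
y-coordinate, sorted with cumulative weight:
  y=0 (R, w=30) cum 30
  y=0 (S, w=10) cum 40
  y=4 (P, w=2) cum 42
  y=5 (T, w=120) cum 162
  y=10 (Q, w=120) cum 282  ← median
  y=11 (U, w=150) cum 432
⇒ y* = 10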